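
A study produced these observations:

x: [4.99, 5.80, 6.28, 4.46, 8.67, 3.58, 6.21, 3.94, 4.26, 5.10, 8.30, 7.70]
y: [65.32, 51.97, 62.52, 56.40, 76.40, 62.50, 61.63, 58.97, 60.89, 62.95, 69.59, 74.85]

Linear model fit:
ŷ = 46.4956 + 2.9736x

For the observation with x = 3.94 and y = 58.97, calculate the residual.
Residual = 0.7584

The residual is the difference between the actual value and the predicted value:

Residual = y - ŷ

Step 1: Calculate predicted value
ŷ = 46.4956 + 2.9736 × 3.94
ŷ = 58.2116

Step 2: Calculate residual
Residual = 58.97 - 58.2116
Residual = 0.7584

The residual is positive, so the observed y = 58.97 sits above the regression line (the line underestimates it by 0.7584).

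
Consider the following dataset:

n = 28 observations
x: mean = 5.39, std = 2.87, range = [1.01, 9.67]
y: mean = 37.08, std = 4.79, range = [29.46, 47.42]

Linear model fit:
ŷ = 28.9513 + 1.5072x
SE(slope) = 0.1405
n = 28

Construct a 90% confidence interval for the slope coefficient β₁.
The 90% CI for β₁ is (1.2676, 1.7468)

Confidence interval for the slope:

The 90% CI for β₁ is: β̂₁ ± t*(α/2, n-2) × SE(β̂₁)

Step 1: Find critical t-value
- Confidence level = 0.9
- Degrees of freedom = n - 2 = 28 - 2 = 26
- t*(α/2, 26) = 1.7056

Step 2: Calculate margin of error
Margin = 1.7056 × 0.1405 = 0.2396

Step 3: Construct interval
CI = 1.5072 ± 0.2396
CI = (1.2676, 1.7468)

Interpretation: We are 90% confident that the true slope β₁ lies between 1.2676 and 1.7468.
Since 0 is outside the interval, a two-sided test at α = 0.10 would reject H₀: β₁ = 0.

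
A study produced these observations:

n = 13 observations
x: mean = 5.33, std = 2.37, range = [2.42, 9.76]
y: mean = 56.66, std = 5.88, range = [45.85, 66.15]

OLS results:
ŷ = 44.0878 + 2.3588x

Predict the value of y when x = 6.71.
ŷ = 59.9153

Plug x = 6.71 into the fitted line:

ŷ = 44.0878 + 2.3588 × 6.71
ŷ = 44.0878 + 15.8275
ŷ = 59.9153

This is a point prediction; actual observations scatter around it by roughly the residual standard deviation.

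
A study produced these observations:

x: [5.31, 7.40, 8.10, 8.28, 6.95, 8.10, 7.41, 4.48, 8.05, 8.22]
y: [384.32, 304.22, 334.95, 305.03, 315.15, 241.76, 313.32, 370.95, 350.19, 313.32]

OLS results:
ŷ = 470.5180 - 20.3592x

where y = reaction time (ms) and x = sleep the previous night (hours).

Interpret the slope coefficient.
On average, reaction time is about 20.3592 ms lower for every extra hour of sleep.

β₁ = -20.3592 is the change in predicted reaction time (ms) per additional hour of sleep.

Interpretation:
- Sleep up by 1 hour → predicted reaction time decreases by 20.3592 ms
- This is a linear approximation: the same per-unit change is assumed across the whole observed x range

(β₀ = 470.5180 is the fitted value at x = 0 and is not part of the slope interpretation.)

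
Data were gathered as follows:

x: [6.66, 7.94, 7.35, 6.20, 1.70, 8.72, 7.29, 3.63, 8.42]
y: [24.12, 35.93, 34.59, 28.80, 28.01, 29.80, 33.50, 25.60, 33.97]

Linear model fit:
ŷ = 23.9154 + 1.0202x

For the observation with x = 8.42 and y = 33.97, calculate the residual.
Residual = 1.4645

The residual is the difference between the actual value and the predicted value:

Residual = y - ŷ

Step 1: Calculate predicted value
ŷ = 23.9154 + 1.0202 × 8.42
ŷ = 32.5055

Step 2: Calculate residual
Residual = 33.97 - 32.5055
Residual = 1.4645

Sign check: y > ŷ, so the point is above the line and the fit underestimates here.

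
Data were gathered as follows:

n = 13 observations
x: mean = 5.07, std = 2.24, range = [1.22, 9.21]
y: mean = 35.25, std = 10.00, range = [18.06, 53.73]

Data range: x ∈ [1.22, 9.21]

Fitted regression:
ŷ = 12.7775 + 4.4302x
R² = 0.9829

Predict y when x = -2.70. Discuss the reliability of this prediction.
The equation gives ŷ = 0.8160; however x = -2.70 is 3.92 units below the observed range, so this extrapolated value should not be trusted.

Prediction calculation:
ŷ = 12.7775 + 4.4302 × (-2.70)
ŷ = 0.8160

Reliability:
- Data range: x ∈ [1.22, 9.21]
- Prediction point: x = -2.70 is 3.92 units below the observed range → this is EXTRAPOLATION, not interpolation

Why that matters here:
- R² describes fit only over the sampled x values; it says nothing about behaviour beyond them
- The linear relationship may not hold outside the observed range

A defensible statement: 'if the linear trend continued to x = -2.70, y would be about 0.8160' — the premise is untested.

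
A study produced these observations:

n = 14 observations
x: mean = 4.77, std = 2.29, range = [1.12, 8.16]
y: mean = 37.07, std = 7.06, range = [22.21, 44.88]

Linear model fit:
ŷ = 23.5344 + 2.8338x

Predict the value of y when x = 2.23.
ŷ = 29.8538

x = 2.23 lies inside the observed range [1.12, 8.16], so the fitted equation applies directly:

ŷ = 23.5344 + 2.8338 × 2.23
ŷ = 23.5344 + 6.3194
ŷ = 29.8538

This is a point prediction; actual observations scatter around it by roughly the residual standard deviation.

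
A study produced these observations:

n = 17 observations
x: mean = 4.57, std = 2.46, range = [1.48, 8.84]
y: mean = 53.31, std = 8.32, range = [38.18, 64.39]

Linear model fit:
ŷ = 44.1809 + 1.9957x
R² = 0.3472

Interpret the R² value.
R² = 0.3472 means 34.72% of the variation in y is explained by the linear relationship with x. This indicates a moderate fit.

The coefficient of determination R² is the fraction of the total variation in y that the fitted line accounts for.

Here R² = 0.3472:
- Explained: 34.72% of the variation in y
- Unexplained (residual): 100% − 34.72% = 65.28%
- Rule of thumb (below 0.3 weak; 0.3 to below 0.7 moderate; 0.7 and above strong) → moderate

Note: R² never decreases when predictors are added, so it should not be used alone to compare models of different size.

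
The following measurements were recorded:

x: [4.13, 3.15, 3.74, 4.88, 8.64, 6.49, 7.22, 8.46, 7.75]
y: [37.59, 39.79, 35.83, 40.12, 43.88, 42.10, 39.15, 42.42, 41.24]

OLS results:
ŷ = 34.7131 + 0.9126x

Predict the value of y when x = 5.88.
ŷ = 40.0792

To predict y for x = 5.88, substitute into the regression equation:

ŷ = 34.7131 + 0.9126 × 5.88
ŷ = 34.7131 + 5.3661
ŷ = 40.0792

This is a point prediction; actual observations scatter around it by roughly the residual standard deviation.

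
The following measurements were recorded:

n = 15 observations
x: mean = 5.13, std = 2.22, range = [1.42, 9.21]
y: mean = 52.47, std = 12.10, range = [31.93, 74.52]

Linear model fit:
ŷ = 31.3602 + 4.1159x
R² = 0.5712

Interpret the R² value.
About 57.12% of the variability in y is accounted for by the regression on x (R² = 0.5712) — a moderate linear fit.

The coefficient of determination R² is the fraction of the total variation in y that the fitted line accounts for.

Here R² = 0.5712:
- Explained: 57.12% of the variation in y
- Unexplained (residual): 100% − 57.12% = 42.88%
- Rule of thumb (below 0.3 weak; 0.3 to below 0.7 moderate; 0.7 and above strong) → moderate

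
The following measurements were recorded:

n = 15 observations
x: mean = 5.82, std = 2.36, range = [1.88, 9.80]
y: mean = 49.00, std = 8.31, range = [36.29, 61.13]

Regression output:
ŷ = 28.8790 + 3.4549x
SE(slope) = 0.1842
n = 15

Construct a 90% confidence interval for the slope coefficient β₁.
The 90% CI for β₁ is (3.1287, 3.7811)

Confidence interval for the slope:

The 90% CI for β₁ is: β̂₁ ± t*(α/2, n-2) × SE(β̂₁)

Step 1: Find critical t-value
- Confidence level = 0.9
- Degrees of freedom = n - 2 = 15 - 2 = 13
- t*(α/2, 13) = 1.7709

Step 2: Calculate margin of error
Margin = 1.7709 × 0.1842 = 0.3262

Step 3: Construct interval
CI = 3.4549 ± 0.3262
CI = (3.1287, 3.7811)

Interpretation: each one-unit increase in x is associated with a change in mean y of between 3.1287 and 3.7811, with 90% confidence.
The interval does not include 0, suggesting a significant linear relationship.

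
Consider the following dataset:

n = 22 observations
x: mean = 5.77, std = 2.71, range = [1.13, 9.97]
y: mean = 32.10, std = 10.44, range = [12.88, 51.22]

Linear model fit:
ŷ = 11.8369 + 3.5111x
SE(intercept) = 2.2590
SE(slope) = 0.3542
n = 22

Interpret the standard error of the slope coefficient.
The slope 3.5111 is pinned down to within about ±0.3542 (one SE) by these data — relative uncertainty 10.1%, i.e. precise.

SE(β̂₁) = s / √Sxx, where s is the residual standard deviation and Sxx = Σ(x − x̄)². It is the yardstick for how far β̂₁ = 3.5111 could plausibly be from the true slope.

Relative precision:
- SE / |β̂₁| = 0.3542 / 3.5111 = 10.1%
- Rule of thumb (under 20%: precise; 20% to under 50%: moderately precise; 50% or more: imprecise) → precise

Link to the t-test: t = β̂₁ / SE(β̂₁) = 3.5111 / 0.3542 = 9.9128, the statistic for H₀: β₁ = 0.

What drives SE(β̂₁): wider spread of x values → smaller SE; more residual scatter → larger SE; larger n (here n = 22) → smaller SE.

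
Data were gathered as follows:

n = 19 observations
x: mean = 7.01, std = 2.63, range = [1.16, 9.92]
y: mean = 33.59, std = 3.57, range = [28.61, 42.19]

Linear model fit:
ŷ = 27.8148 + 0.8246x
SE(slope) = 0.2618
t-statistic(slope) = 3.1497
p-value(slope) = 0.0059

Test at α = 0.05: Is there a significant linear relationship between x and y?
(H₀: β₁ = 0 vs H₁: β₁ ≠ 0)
p-value = 0.0059 < α = 0.05, so we reject H₀. The relationship is significant.

Hypothesis test for the slope coefficient:

H₀: β₁ = 0 (no linear relationship)
H₁: β₁ ≠ 0 (linear relationship exists)

Test statistic: t = β̂₁ / SE(β̂₁) = 0.8246 / 0.2618 = 3.1497

With df = 17, the two-sided p-value for |t| = 3.1497 is 0.0059.

Decision rule: reject H₀ if p-value < α.
p-value = 0.0059 < α = 0.05 → reject H₀.

At α = 0.05 the data do provide convincing evidence of a nonzero slope.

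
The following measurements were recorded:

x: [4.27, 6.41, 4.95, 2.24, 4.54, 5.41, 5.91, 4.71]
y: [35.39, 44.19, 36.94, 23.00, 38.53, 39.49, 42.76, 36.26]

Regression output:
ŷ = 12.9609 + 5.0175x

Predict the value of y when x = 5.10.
ŷ = 38.5502

To predict y for x = 5.10, substitute into the regression equation:

ŷ = 12.9609 + 5.0175 × 5.10
ŷ = 12.9609 + 25.5893
ŷ = 38.5502

This is a point prediction; actual observations scatter around it by roughly the residual standard deviation.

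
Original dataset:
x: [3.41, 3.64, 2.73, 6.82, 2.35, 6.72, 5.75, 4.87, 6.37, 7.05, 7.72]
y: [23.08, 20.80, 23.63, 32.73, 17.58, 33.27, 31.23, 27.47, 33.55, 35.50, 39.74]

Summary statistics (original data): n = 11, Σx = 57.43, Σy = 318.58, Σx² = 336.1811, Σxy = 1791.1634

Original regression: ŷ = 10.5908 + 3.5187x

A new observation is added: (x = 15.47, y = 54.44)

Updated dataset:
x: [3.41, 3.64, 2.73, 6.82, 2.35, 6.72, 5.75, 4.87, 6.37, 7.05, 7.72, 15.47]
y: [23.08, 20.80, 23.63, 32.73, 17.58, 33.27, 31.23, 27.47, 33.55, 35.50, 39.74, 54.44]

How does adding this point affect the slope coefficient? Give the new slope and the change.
Adding the point moves β₁ from 3.5187 to 2.7689, i.e. it decreases by 0.7498 (-21.3%).

x = 15.47 lies well outside the original x-range [2.35, 7.72] (x̄ ≈ 5.22), so this observation has high leverage and can move the slope substantially.

Step 1: Update the sums with the new point (n goes from 11 to 12)
Σx  = 57.43 + 15.47 = 72.90
Σy  = 318.58 + 54.44 = 373.02
Σx² = 336.1811 + 15.47² = 336.1811 + 239.3209 = 575.5020
Σxy = 1791.1634 + 15.47×54.44 = 1791.1634 + 842.1868 = 2633.3502

Step 2: Recompute the slope with b₁ = (nΣxy − ΣxΣy) / (nΣx² − (Σx)²)
Numerator   = 12×2633.3502 − 72.90×373.02 = 31600.2024 − 27193.1580 = 4407.0444
Denominator = 12×575.5020 − 72.90² = 6906.0240 − 5314.4100 = 1591.6140
b₁(new) = 4407.0444 / 1591.6140 = 2.7689

(Same formula on the original sums: (11×1791.1634 − 57.43×318.58) / (11×336.1811 − 57.43²) = 1406.7480 / 399.7872 = 3.5187, matching the given fit.)

Step 3: Change in slope
Δβ₁ = 2.7689 − 3.5187 = -0.7498
Relative change = -0.7498 / 3.5187 × 100% = -21.3%
→ the slope decreases when the point is added.

Because the point sits below the extension of the original line at a high-leverage x, it tilts the fit down.
In practice: check such a point for data-entry or measurement error; investigate whether it comes from the same population as the rest of the sample.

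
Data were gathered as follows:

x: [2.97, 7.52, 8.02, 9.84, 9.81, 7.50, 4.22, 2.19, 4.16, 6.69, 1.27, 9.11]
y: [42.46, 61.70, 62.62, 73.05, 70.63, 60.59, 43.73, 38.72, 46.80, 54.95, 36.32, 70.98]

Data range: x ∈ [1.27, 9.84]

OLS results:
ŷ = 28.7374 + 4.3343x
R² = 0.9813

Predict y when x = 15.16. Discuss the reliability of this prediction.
ŷ = 94.4454, but this is extrapolation (above the data range [1.27, 9.84]) and may be unreliable.

Prediction calculation:
ŷ = 28.7374 + 4.3343 × 15.16
ŷ = 94.4454

Reliability:
- Data range: x ∈ [1.27, 9.84]
- Prediction point: x = 15.16 is 5.32 units above the observed range → this is EXTRAPOLATION, not interpolation

Why that matters here:
- The standard error of prediction grows with (x − x̄)², and x = 15.16 is far from x̄ = 6.11
- Real relationships often flatten, saturate, or turn nonlinear at extremes
- R² describes fit only over the sampled x values; it says nothing about behaviour beyond them

A defensible statement: 'if the linear trend continued to x = 15.16, y would be about 94.4454' — the premise is untested.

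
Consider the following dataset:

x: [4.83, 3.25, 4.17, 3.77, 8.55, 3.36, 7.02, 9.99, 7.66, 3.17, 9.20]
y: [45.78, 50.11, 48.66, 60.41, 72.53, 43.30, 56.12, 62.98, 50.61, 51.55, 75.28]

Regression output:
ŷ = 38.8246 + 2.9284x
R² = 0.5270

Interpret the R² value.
The model explains 52.70% of the variance in y (R² = 0.5270), leaving 47.30% unexplained; the fit is moderate.

R² (coefficient of determination) measures the proportion of variance in y explained by the regression model.

Here R² = 0.5270:
- Explained: 52.70% of the variation in y
- Unexplained (residual): 100% − 52.70% = 47.30%
- Rule of thumb (below 0.3 weak; 0.3 to below 0.7 moderate; 0.7 and above strong) → moderate

Calculation: R² = 1 − (SS_res / SS_tot), where SS_res is the sum of squared residuals and SS_tot the total sum of squares.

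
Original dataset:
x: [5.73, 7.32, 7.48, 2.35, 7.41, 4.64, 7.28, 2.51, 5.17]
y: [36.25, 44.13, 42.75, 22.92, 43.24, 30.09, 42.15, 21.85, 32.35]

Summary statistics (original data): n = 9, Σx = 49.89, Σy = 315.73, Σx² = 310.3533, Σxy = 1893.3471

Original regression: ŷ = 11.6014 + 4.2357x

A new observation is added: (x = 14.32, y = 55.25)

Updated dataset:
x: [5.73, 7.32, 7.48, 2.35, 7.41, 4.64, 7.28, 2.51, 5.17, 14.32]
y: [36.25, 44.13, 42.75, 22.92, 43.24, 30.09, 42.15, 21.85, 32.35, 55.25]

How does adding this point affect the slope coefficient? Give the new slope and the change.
New slope β₁ = 2.9330 versus 4.2357 before: a change of -1.3027 (-30.8%).

The new point has HIGH LEVERAGE: x = 14.32 is far from the original mean x̄ = 49.89/9 ≈ 5.54 (original range [2.35, 7.48]).

Step 1: Update the sums with the new point (n goes from 9 to 10)
Σx  = 49.89 + 14.32 = 64.21
Σy  = 315.73 + 55.25 = 370.98
Σx² = 310.3533 + 14.32² = 310.3533 + 205.0624 = 515.4157
Σxy = 1893.3471 + 14.32×55.25 = 1893.3471 + 791.1800 = 2684.5271

Step 2: Recompute the slope with b₁ = (nΣxy − ΣxΣy) / (nΣx² − (Σx)²)
Numerator   = 10×2684.5271 − 64.21×370.98 = 26845.2710 − 23820.6258 = 3024.6452
Denominator = 10×515.4157 − 64.21² = 5154.1570 − 4122.9241 = 1031.2329
b₁(new) = 3024.6452 / 1031.2329 = 2.9330

(Same formula on the original sums: (9×1893.3471 − 49.89×315.73) / (9×310.3533 − 49.89²) = 1288.3542 / 304.1676 = 4.2357, matching the given fit.)

Step 3: Change in slope
Δβ₁ = 2.9330 − 4.2357 = -1.3027
Relative change = -1.3027 / 4.2357 × 100% = -30.8%
→ the slope decreases when the point is added.

Because the point sits below the extension of the original line at a high-leverage x, it tilts the fit down.
In practice: examine leverage (hᵢ) and Cook's distance rather than deleting it automatically.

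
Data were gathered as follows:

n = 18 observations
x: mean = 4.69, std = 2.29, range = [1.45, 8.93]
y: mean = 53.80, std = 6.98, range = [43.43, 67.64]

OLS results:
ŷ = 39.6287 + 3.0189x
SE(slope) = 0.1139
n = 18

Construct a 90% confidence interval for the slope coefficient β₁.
The 90% CI for β₁ is (2.8200, 3.2178)

Confidence interval for the slope:

The 90% CI for β₁ is: β̂₁ ± t*(α/2, n-2) × SE(β̂₁)

Step 1: Find critical t-value
- Confidence level = 0.9
- Degrees of freedom = n - 2 = 18 - 2 = 16
- t*(α/2, 16) = 1.7459

Step 2: Calculate margin of error
Margin = 1.7459 × 0.1139 = 0.1989

Step 3: Construct interval
CI = 3.0189 ± 0.1989
CI = (2.8200, 3.2178)

Interpretation: each one-unit increase in x is associated with a change in mean y of between 2.8200 and 3.2178, with 90% confidence.
The interval does not include 0, suggesting a significant linear relationship.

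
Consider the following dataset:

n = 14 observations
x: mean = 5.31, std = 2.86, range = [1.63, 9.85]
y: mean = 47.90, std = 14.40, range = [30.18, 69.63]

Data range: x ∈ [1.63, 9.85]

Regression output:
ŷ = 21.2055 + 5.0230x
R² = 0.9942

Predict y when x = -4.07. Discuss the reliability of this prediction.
The equation gives ŷ = 0.7619; however x = -4.07 is 5.70 units below the observed range, so this extrapolated value should not be trusted.

Prediction calculation:
ŷ = 21.2055 + 5.0230 × (-4.07)
ŷ = 0.7619

Reliability:
- Data range: x ∈ [1.63, 9.85]
- Prediction point: x = -4.07 is 5.70 units below the observed range → this is EXTRAPOLATION, not interpolation

Why that matters here:
- The standard error of prediction grows with (x − x̄)², and x = -4.07 is far from x̄ = 5.31
- The linear relationship may not hold outside the observed range
- Real relationships often flatten, saturate, or turn nonlinear at extremes

Report the number if required, but flag clearly that it is an extrapolation.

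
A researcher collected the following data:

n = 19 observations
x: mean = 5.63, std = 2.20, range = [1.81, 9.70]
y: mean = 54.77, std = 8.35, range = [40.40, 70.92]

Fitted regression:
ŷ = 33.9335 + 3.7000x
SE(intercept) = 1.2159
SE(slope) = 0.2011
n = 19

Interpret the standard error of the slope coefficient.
SE(slope) = 0.2011 measures the uncertainty in the estimated slope. The coefficient is estimated precisely (SE/|β̂₁| = 5.4%).

SE(β̂₁) = s / √Sxx, where s is the residual standard deviation and Sxx = Σ(x − x̄)². It is the yardstick for how far β̂₁ = 3.7000 could plausibly be from the true slope.

Relative precision:
- SE / |β̂₁| = 0.2011 / 3.7000 = 5.4%
- Rule of thumb (under 20%: precise; 20% to under 50%: moderately precise; 50% or more: imprecise) → precise

Link to interval estimation: a confidence interval for β₁ is β̂₁ ± t* × 0.2011, so SE sets the half-width per unit of t*.

What drives SE(β̂₁): wider spread of x values → smaller SE; larger n (here n = 19) → smaller SE; more residual scatter → larger SE.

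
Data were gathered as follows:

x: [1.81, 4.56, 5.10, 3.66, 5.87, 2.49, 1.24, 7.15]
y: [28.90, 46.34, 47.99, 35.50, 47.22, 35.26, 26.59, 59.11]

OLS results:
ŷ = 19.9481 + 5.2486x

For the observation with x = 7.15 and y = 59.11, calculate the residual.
Residual = 1.6344

The residual is the difference between the actual value and the predicted value:

Residual = y - ŷ

Step 1: Calculate predicted value
ŷ = 19.9481 + 5.2486 × 7.15
ŷ = 57.4756

Step 2: Calculate residual
Residual = 59.11 - 57.4756
Residual = 1.6344

Sign check: y > ŷ, so the point is above the line and the fit underestimates here.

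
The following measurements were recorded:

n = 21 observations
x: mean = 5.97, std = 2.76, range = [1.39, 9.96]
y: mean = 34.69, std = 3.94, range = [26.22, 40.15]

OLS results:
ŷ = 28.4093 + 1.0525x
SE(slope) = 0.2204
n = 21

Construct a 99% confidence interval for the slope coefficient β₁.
The 99% CI for β₁ is (0.4220, 1.6830)

Confidence interval for the slope:

The 99% CI for β₁ is: β̂₁ ± t*(α/2, n-2) × SE(β̂₁)

Step 1: Find critical t-value
- Confidence level = 0.99
- Degrees of freedom = n - 2 = 21 - 2 = 19
- t*(α/2, 19) = 2.8609

Step 2: Calculate margin of error
Margin = 2.8609 × 0.2204 = 0.6305

Step 3: Construct interval
CI = 1.0525 ± 0.6305
CI = (0.4220, 1.6830)

Interpretation: We are 99% confident that the true slope β₁ lies between 0.4220 and 1.6830.
Since 0 is outside the interval, a two-sided test at α = 0.01 would reject H₀: β₁ = 0.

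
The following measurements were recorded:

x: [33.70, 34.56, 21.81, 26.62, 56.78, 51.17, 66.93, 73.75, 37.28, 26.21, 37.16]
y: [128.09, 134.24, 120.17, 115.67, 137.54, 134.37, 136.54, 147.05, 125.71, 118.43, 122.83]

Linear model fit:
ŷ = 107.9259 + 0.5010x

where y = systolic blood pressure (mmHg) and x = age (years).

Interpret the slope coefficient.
For each additional year of age, predicted blood pressure increases by approximately 0.5010 mmHg.

The slope coefficient β₁ = 0.5010 represents the marginal effect of age on blood pressure.

Interpretation:
- Age up by 1 year → predicted blood pressure increases by 0.5010 mmHg
- The effect is assumed constant over the observed range of x (linearity)
- The sign (+) gives the direction; the magnitude 0.5010 gives the size of the effect per year

The intercept β₀ = 107.9259 is the predicted blood pressure when age = 0; since the smallest observed x is 21.81, this is an extrapolation and mainly anchors the line.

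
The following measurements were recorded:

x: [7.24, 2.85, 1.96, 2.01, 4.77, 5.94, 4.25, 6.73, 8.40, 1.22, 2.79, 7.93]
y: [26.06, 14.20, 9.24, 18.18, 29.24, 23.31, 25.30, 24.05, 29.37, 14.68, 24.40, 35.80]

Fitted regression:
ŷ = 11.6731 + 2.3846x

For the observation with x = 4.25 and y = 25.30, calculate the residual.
Residual = 3.4923

The residual is the difference between the actual value and the predicted value:

Residual = y - ŷ

Step 1: Calculate predicted value
ŷ = 11.6731 + 2.3846 × 4.25
ŷ = 21.8077

Step 2: Calculate residual
Residual = 25.30 - 21.8077
Residual = 3.4923

Interpretation: the model underestimates the actual value by 3.4923 at this point (positive residual → observation lies above the fitted line).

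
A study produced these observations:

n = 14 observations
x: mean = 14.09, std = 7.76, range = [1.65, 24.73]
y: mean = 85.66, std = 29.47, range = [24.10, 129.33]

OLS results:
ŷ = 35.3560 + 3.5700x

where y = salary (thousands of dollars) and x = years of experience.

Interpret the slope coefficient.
An increase of one year in experience is associated with a 3.5700 thousand dollars increase in predicted salary.

β₁ = 3.5700 is the change in predicted salary (thousand dollars) per additional year of experience.

Interpretation:
- Experience up by 1 year → predicted salary increases by 3.5700 thousand dollars
- The effect is assumed constant over the observed range of x (linearity)

The intercept β₀ = 35.3560 is the predicted salary when experience = 0; since the smallest observed x is 1.65, this is an extrapolation and mainly anchors the line.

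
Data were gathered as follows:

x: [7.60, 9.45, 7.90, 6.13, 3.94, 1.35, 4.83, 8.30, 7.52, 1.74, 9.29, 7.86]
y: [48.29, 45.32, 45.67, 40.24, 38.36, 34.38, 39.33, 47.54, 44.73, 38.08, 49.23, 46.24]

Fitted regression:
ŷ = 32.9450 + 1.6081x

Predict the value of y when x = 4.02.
ŷ = 39.4096

Plug x = 4.02 into the fitted line:

ŷ = 32.9450 + 1.6081 × 4.02
ŷ = 32.9450 + 6.4646
ŷ = 39.4096

This is a point prediction; actual observations scatter around it by roughly the residual standard deviation.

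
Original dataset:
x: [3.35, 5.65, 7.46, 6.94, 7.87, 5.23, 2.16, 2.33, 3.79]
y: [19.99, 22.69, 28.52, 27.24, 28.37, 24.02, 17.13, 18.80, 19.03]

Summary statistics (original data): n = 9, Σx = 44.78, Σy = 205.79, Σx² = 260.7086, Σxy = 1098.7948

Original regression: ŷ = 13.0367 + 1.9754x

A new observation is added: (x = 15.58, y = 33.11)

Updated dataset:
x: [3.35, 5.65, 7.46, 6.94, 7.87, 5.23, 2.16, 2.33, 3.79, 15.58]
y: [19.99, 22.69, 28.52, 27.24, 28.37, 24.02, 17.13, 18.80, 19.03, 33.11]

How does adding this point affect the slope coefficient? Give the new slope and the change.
New slope β₁ = 1.2411 versus 1.9754 before: a change of -0.7343 (-37.2%).

The new point has HIGH LEVERAGE: x = 15.58 is far from the original mean x̄ = 44.78/9 ≈ 4.98 (original range [2.16, 7.87]).

Step 1: Update the sums with the new point (n goes from 9 to 10)
Σx  = 44.78 + 15.58 = 60.36
Σy  = 205.79 + 33.11 = 238.90
Σx² = 260.7086 + 15.58² = 260.7086 + 242.7364 = 503.4450
Σxy = 1098.7948 + 15.58×33.11 = 1098.7948 + 515.8538 = 1614.6486

Step 2: Recompute the slope with b₁ = (nΣxy − ΣxΣy) / (nΣx² − (Σx)²)
Numerator   = 10×1614.6486 − 60.36×238.90 = 16146.4860 − 14420.0040 = 1726.4820
Denominator = 10×503.4450 − 60.36² = 5034.4500 − 3643.3296 = 1391.1204
b₁(new) = 1726.4820 / 1391.1204 = 1.2411

(Same formula on the original sums: (9×1098.7948 − 44.78×205.79) / (9×260.7086 − 44.78²) = 673.8770 / 341.1290 = 1.9754, matching the given fit.)

Step 3: Change in slope
Δβ₁ = 1.2411 − 1.9754 = -0.7343
Relative change = -0.7343 / 1.9754 × 100% = -37.2%
→ the slope decreases when the point is added.

Because the point sits below the extension of the original line at a high-leverage x, it tilts the fit down.
In practice: refit with and without it and report both if conclusions differ; check such a point for data-entry or measurement error.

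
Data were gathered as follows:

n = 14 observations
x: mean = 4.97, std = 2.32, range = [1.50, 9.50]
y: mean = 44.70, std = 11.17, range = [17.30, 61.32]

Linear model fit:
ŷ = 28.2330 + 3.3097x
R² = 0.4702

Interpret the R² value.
The model explains 47.02% of the variance in y (R² = 0.4702), leaving 52.98% unexplained; the fit is moderate.

R² = 1 − SS_res/SS_tot compares the residual scatter to the total scatter of y about its mean.

Here R² = 0.4702:
- Explained: 47.02% of the variation in y
- Unexplained (residual): 100% − 47.02% = 52.98%
- Rule of thumb (below 0.3 weak; 0.3 to below 0.7 moderate; 0.7 and above strong) → moderate

Note: R² says nothing about causation, and a high R² does not by itself mean the linear form is appropriate — check the residuals.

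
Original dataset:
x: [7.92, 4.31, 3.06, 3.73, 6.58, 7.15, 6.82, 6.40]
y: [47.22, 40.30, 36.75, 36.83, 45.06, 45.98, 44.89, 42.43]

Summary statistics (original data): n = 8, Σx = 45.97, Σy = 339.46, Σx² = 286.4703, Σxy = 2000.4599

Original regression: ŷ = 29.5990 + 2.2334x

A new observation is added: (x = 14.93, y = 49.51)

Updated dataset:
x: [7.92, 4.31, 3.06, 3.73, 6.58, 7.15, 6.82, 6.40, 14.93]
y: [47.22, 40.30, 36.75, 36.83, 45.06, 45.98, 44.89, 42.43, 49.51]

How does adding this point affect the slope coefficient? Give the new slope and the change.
New slope β₁ = 1.1062 versus 2.2334 before: a change of -1.1272 (-50.5%).

The new point has HIGH LEVERAGE: x = 14.93 is far from the original mean x̄ = 45.97/8 ≈ 5.75 (original range [3.06, 7.92]).

Step 1: Update the sums with the new point (n goes from 8 to 9)
Σx  = 45.97 + 14.93 = 60.90
Σy  = 339.46 + 49.51 = 388.97
Σx² = 286.4703 + 14.93² = 286.4703 + 222.9049 = 509.3752
Σxy = 2000.4599 + 14.93×49.51 = 2000.4599 + 739.1843 = 2739.6442

Step 2: Recompute the slope with b₁ = (nΣxy − ΣxΣy) / (nΣx² − (Σx)²)
Numerator   = 9×2739.6442 − 60.90×388.97 = 24656.7978 − 23688.2730 = 968.5248
Denominator = 9×509.3752 − 60.90² = 4584.3768 − 3708.8100 = 875.5668
b₁(new) = 968.5248 / 875.5668 = 1.1062

(Same formula on the original sums: (8×2000.4599 − 45.97×339.46) / (8×286.4703 − 45.97²) = 398.7030 / 178.5215 = 2.2334, matching the given fit.)

Step 3: Change in slope
Δβ₁ = 1.1062 − 2.2334 = -1.1272
Relative change = -1.1272 / 2.2334 × 100% = -50.5%
→ the slope decreases when the point is added.

Because the point sits below the extension of the original line at a high-leverage x, it tilts the fit down.
In practice: refit with and without it and report both if conclusions differ.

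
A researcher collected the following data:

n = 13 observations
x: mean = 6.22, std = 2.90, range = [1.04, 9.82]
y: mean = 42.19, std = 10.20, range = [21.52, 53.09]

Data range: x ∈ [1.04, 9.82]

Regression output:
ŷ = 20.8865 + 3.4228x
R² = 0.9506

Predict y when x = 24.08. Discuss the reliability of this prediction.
ŷ = 103.3075 (extrapolation — x = 24.08 lies outside [1.04, 9.82], so reliability is low).

Prediction calculation:
ŷ = 20.8865 + 3.4228 × 24.08
ŷ = 103.3075

Reliability:
- Data range: x ∈ [1.04, 9.82]
- Prediction point: x = 24.08 is 14.26 units above the observed range → this is EXTRAPOLATION, not interpolation

Why that matters here:
- R² describes fit only over the sampled x values; it says nothing about behaviour beyond them
- The standard error of prediction grows with (x − x̄)², and x = 24.08 is far from x̄ = 6.22
- The linear relationship may not hold outside the observed range

A defensible statement: 'if the linear trend continued to x = 24.08, y would be about 103.3075' — the premise is untested.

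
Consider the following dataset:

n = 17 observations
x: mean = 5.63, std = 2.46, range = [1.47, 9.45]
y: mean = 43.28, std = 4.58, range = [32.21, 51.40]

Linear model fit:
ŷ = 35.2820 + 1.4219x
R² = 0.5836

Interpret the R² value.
R² = 0.5836 means 58.36% of the variation in y is explained by the linear relationship with x. This indicates a moderate fit.

The coefficient of determination R² is the fraction of the total variation in y that the fitted line accounts for.

Here R² = 0.5836:
- Explained: 58.36% of the variation in y
- Unexplained (residual): 100% − 58.36% = 41.64%
- Rule of thumb (below 0.3 weak; 0.3 to below 0.7 moderate; 0.7 and above strong) → moderate

Note: R² never decreases when predictors are added, so it should not be used alone to compare models of different size.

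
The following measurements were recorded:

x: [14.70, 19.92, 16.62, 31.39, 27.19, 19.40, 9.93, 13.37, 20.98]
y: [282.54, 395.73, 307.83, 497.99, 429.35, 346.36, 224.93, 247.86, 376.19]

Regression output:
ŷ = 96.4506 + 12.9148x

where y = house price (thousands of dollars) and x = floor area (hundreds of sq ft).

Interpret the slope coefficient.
On average, house price is about 12.9148 thousand dollars higher for every extra hundred sq ft of floor area.

The slope β₁ = 12.9148 gives the rate at which the fitted house price changes with floor area.

Interpretation:
- Floor area up by 1 hundred sq ft → predicted house price increases by 12.9148 thousand dollars
- The effect is assumed constant over the observed range of x (linearity)
- The slope describes association in these data, not necessarily a causal effect

(β₀ = 96.4506 is the fitted value at x = 0 and is not part of the slope interpretation.)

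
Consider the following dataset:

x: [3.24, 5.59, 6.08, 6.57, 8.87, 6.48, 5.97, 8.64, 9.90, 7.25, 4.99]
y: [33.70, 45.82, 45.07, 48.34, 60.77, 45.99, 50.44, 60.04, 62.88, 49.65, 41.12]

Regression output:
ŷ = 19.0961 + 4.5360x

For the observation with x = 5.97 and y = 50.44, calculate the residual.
Residual = 4.2640

The residual is the difference between the actual value and the predicted value:

Residual = y - ŷ

Step 1: Calculate predicted value
ŷ = 19.0961 + 4.5360 × 5.97
ŷ = 46.1760

Step 2: Calculate residual
Residual = 50.44 - 46.1760
Residual = 4.2640

Interpretation: the model underestimates the actual value by 4.2640 at this point (positive residual → observation lies above the fitted line).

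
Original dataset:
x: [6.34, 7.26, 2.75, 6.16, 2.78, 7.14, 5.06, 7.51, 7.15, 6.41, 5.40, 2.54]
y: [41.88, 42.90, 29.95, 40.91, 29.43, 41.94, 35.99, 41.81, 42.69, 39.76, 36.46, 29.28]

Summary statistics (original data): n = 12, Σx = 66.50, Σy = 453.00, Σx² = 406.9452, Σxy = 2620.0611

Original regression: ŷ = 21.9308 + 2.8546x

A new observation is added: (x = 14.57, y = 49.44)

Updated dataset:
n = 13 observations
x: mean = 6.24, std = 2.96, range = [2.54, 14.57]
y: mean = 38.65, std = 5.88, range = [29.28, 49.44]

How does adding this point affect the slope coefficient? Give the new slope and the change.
New slope β₁ = 1.8221 versus 2.8546 before: a change of -1.0325 (-36.2%).

x = 14.57 lies well outside the original x-range [2.54, 7.51] (x̄ ≈ 5.54), so this observation has high leverage and can move the slope substantially.

Step 1: Update the sums with the new point (n goes from 12 to 13)
Σx  = 66.50 + 14.57 = 81.07
Σy  = 453.00 + 49.44 = 502.44
Σx² = 406.9452 + 14.57² = 406.9452 + 212.2849 = 619.2301
Σxy = 2620.0611 + 14.57×49.44 = 2620.0611 + 720.3408 = 3340.4019

Step 2: Recompute the slope with b₁ = (nΣxy − ΣxΣy) / (nΣx² − (Σx)²)
Numerator   = 13×3340.4019 − 81.07×502.44 = 43425.2247 − 40732.8108 = 2692.4139
Denominator = 13×619.2301 − 81.07² = 8049.9913 − 6572.3449 = 1477.6464
b₁(new) = 2692.4139 / 1477.6464 = 1.8221

(Same formula on the original sums: (12×2620.0611 − 66.50×453.00) / (12×406.9452 − 66.50²) = 1316.2332 / 461.0924 = 2.8546, matching the given fit.)

Step 3: Change in slope
Δβ₁ = 1.8221 − 2.8546 = -1.0325
Relative change = -1.0325 / 2.8546 × 100% = -36.2%
→ the slope decreases when the point is added.

A high-leverage point only changes the slope if it is off the original line; here y = 49.44 is below the original trend, so the slope decreases.
In practice: examine leverage (hᵢ) and Cook's distance rather than deleting it automatically; check such a point for data-entry or measurement error.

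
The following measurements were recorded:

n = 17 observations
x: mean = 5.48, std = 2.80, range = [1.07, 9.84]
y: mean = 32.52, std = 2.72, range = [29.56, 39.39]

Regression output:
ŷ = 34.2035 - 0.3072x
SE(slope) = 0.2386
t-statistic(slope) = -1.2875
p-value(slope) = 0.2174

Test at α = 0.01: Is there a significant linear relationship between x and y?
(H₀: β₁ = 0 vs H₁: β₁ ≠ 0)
Since p-value = 0.2174 ≥ α = 0.01, fail to reject H₀ — the slope is not significantly different from 0.

Hypothesis test for the slope coefficient:

H₀: β₁ = 0 (no linear relationship)
H₁: β₁ ≠ 0 (linear relationship exists)

Test statistic: t = β̂₁ / SE(β̂₁) = -0.3072 / 0.2386 = -1.2875

With df = 15, the two-sided p-value for |t| = 1.2875 is 0.2174.

Decision rule: reject H₀ if p-value < α.
p-value = 0.2174 ≥ α = 0.01 → fail to reject H₀.

At α = 0.01 the data do not provide convincing evidence of a nonzero slope.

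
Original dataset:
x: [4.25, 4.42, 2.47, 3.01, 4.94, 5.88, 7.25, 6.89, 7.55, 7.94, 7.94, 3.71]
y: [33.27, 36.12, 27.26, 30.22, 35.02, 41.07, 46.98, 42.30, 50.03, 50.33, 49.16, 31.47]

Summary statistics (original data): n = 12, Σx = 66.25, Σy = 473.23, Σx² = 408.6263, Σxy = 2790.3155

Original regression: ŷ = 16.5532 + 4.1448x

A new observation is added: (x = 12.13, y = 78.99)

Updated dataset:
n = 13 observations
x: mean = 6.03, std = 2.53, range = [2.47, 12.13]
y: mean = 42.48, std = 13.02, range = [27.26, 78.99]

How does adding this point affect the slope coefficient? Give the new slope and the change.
The slope changes from 4.1448 to 5.0366 (change of +0.8918, or +21.5%).

x = 12.13 lies well outside the original x-range [2.47, 7.94] (x̄ ≈ 5.52), so this observation has high leverage and can move the slope substantially.

Step 1: Update the sums with the new point (n goes from 12 to 13)
Σx  = 66.25 + 12.13 = 78.38
Σy  = 473.23 + 78.99 = 552.22
Σx² = 408.6263 + 12.13² = 408.6263 + 147.1369 = 555.7632
Σxy = 2790.3155 + 12.13×78.99 = 2790.3155 + 958.1487 = 3748.4642

Step 2: Recompute the slope with b₁ = (nΣxy − ΣxΣy) / (nΣx² − (Σx)²)
Numerator   = 13×3748.4642 − 78.38×552.22 = 48730.0346 − 43283.0036 = 5447.0310
Denominator = 13×555.7632 − 78.38² = 7224.9216 − 6143.4244 = 1081.4972
b₁(new) = 5447.0310 / 1081.4972 = 5.0366

(Same formula on the original sums: (12×2790.3155 − 66.25×473.23) / (12×408.6263 − 66.25²) = 2132.2985 / 514.4531 = 4.1448, matching the given fit.)

Step 3: Change in slope
Δβ₁ = 5.0366 − 4.1448 = +0.8918
Relative change = +0.8918 / 4.1448 × 100% = +21.5%
→ the slope increases when the point is added.

Because the point sits above the extension of the original line at a high-leverage x, it tilts the fit up.
In practice: check such a point for data-entry or measurement error.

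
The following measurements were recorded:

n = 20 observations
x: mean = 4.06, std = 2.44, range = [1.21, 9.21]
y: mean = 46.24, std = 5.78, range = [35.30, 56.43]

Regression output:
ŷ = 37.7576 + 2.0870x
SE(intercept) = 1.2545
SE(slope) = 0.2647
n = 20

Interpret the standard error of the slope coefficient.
SE(slope) = 0.2647 measures the uncertainty in the estimated slope. The coefficient is estimated precisely (SE/|β̂₁| = 12.7%).

SE(β̂₁) = s / √Sxx, where s is the residual standard deviation and Sxx = Σ(x − x̄)². It is the yardstick for how far β̂₁ = 2.0870 could plausibly be from the true slope.

Relative precision:
- SE / |β̂₁| = 0.2647 / 2.0870 = 12.7%
- Rule of thumb (under 20%: precise; 20% to under 50%: moderately precise; 50% or more: imprecise) → precise

Link to interval estimation: a confidence interval for β₁ is β̂₁ ± t* × 0.2647, so SE sets the half-width per unit of t*.

What drives SE(β̂₁): larger n (here n = 20) → smaller SE.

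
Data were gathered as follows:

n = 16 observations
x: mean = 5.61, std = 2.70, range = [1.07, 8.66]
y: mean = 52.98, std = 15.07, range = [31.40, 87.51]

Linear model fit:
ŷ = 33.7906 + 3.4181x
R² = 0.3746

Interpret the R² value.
R² = 0.3746 means 37.46% of the variation in y is explained by the linear relationship with x. This indicates a moderate fit.

R² (coefficient of determination) measures the proportion of variance in y explained by the regression model.

Here R² = 0.3746:
- Explained: 37.46% of the variation in y
- Unexplained (residual): 100% − 37.46% = 62.54%
- Rule of thumb (below 0.3 weak; 0.3 to below 0.7 moderate; 0.7 and above strong) → moderate

Equivalently, for simple linear regression R² = r², so |r| = √0.3746 ≈ 0.6120.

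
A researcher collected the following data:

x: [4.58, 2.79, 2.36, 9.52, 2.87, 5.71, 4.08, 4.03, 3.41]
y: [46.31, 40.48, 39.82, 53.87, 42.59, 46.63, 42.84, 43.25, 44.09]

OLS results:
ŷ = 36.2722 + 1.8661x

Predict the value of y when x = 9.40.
ŷ = 53.8135

Plug x = 9.40 into the fitted line:

ŷ = 36.2722 + 1.8661 × 9.40
ŷ = 36.2722 + 17.5413
ŷ = 53.8135

This is the fitted mean response at that x — an individual observation would come with a wider prediction interval.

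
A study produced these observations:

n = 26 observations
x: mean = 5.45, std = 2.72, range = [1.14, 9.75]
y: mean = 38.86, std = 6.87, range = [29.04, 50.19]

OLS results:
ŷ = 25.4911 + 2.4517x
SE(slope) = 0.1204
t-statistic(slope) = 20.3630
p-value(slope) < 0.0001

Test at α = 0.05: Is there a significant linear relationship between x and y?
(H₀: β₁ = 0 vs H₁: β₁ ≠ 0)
Reject H₀: p-value < 0.0001 < α = 0.05. The linear relationship is significant at the 5% level.

Hypothesis test for the slope coefficient:

H₀: β₁ = 0 (no linear relationship)
H₁: β₁ ≠ 0 (linear relationship exists)

Test statistic: t = β̂₁ / SE(β̂₁) = 2.4517 / 0.1204 = 20.3630

The p-value (<0.0001) is the probability, under H₀, of a t-statistic at least as extreme as |t| = 20.3630 (two-sided, df = n − 2 = 24).

Decision rule: reject H₀ if p-value < α.
p-value < 0.0001 < α = 0.05 → reject H₀.

Conclusion: the linear association between x and y is significant at the 5% level.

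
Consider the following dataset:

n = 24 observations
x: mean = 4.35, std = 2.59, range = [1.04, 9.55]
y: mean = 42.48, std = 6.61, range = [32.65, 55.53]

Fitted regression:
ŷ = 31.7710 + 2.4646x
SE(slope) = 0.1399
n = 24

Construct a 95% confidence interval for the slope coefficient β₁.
The 95% CI for β₁ is (2.1745, 2.7547)

Confidence interval for the slope:

The 95% CI for β₁ is: β̂₁ ± t*(α/2, n-2) × SE(β̂₁)

Step 1: Find critical t-value
- Confidence level = 0.95
- Degrees of freedom = n - 2 = 24 - 2 = 22
- t*(α/2, 22) = 2.0739

Step 2: Calculate margin of error
Margin = 2.0739 × 0.1399 = 0.2901

Step 3: Construct interval
CI = 2.4646 ± 0.2901
CI = (2.1745, 2.7547)

Interpretation: We are 95% confident that the true slope β₁ lies between 2.1745 and 2.7547.
Both endpoints are positive, so the data support a genuinely positive slope at this confidence level.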